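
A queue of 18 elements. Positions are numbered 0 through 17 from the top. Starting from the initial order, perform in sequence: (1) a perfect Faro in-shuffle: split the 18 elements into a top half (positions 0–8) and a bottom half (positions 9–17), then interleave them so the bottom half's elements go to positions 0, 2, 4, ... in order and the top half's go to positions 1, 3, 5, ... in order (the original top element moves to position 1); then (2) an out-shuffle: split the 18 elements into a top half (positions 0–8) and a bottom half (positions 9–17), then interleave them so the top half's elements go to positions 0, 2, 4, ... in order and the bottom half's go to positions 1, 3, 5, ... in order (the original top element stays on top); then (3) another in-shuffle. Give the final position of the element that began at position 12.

Track the element from position 12 forward through each operation:
  after op 1 (in-shuffle): 12 → 6
  after op 2 (out-shuffle): 6 → 12
  after op 3 (in-shuffle): 12 → 6

6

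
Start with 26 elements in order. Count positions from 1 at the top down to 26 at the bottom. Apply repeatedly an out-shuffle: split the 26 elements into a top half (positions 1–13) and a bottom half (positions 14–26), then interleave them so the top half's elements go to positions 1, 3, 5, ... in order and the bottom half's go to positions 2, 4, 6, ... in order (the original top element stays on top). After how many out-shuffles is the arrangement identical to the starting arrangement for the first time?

The out-shuffle permutes the 26 positions with cycle lengths [1, 1, 4, 20].
Every element is home exactly when every cycle has completed a whole number of laps, i.e. after lcm(1, 4, 20) = 20 out-shuffles.

20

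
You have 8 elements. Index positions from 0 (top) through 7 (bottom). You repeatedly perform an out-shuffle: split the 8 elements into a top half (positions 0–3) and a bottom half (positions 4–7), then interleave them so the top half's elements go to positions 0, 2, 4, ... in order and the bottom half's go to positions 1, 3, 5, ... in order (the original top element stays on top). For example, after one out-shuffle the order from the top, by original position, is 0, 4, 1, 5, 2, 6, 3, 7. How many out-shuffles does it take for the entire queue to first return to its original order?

The out-shuffle permutes the 8 positions with cycle lengths [1, 1, 3, 3].
Every element is home exactly when every cycle has completed a whole number of laps, i.e. after lcm(1, 3) = 3 out-shuffles.

3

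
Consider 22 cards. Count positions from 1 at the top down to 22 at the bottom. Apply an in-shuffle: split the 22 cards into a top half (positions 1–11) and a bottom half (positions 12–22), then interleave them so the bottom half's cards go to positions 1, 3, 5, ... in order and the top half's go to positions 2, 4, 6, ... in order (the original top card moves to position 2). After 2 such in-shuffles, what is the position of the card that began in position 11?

21

Track the card's position through each in-shuffle:
11 → 22 → 21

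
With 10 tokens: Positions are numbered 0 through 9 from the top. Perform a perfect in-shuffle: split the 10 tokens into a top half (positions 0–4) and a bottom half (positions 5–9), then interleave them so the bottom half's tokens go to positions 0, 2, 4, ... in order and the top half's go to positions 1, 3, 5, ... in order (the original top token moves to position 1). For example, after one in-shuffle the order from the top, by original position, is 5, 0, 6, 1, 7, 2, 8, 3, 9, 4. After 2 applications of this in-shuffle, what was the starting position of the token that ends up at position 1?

Work backwards from position 1, undoing one in-shuffle at a time:
1 ← 0 ← 5
So the token now at position 1 started at position 5.

5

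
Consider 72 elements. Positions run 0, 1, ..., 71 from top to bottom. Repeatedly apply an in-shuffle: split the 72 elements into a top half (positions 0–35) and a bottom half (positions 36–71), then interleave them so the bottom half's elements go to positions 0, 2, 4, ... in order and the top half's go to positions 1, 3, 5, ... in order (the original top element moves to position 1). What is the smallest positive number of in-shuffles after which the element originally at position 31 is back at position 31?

Follow position 31 under repeated in-shuffles:
31 → 63 → 54 → 36 → 0 → 1 → 3 → 7 → 15 → 31
It first returns after 9 in-shuffles.

9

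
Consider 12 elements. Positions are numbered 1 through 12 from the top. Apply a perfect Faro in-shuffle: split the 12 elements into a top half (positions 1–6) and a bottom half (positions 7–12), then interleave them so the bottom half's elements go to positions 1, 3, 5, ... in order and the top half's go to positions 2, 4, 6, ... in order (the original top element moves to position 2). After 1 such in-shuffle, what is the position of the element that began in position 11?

9

Track the element's position through each in-shuffle:
11 → 9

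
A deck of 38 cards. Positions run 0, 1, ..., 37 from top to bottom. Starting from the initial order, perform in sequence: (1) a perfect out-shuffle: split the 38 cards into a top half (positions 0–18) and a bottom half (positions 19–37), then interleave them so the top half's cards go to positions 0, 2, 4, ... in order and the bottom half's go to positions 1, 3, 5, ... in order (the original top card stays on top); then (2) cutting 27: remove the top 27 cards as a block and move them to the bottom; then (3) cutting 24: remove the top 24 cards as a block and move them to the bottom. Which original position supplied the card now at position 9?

Undo the operations in reverse order, starting from position 9:
  undo op 3 (cut 24): 9 ← 33
  undo op 2 (cut 27): 33 ← 22
  undo op 1 (out-shuffle, from top half): 22 ← 11
So the card at position 9 came from original position 11.

11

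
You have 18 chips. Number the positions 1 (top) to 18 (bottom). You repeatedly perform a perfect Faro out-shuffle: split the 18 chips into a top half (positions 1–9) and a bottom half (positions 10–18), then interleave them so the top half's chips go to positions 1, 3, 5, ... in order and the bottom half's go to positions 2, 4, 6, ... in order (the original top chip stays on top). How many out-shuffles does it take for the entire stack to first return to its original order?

The out-shuffle permutes the 18 positions with cycle lengths [1, 1, 8, 8].
Every chip is home exactly when every cycle has completed a whole number of laps, i.e. after lcm(1, 8) = 8 out-shuffles.

8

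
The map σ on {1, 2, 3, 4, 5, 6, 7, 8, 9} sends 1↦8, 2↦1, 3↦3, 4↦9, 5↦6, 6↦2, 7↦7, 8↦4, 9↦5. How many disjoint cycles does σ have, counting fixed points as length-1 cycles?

3

Cycle decomposition: (1 8 4 9 5 6 2) (3) (7).
3 cycles.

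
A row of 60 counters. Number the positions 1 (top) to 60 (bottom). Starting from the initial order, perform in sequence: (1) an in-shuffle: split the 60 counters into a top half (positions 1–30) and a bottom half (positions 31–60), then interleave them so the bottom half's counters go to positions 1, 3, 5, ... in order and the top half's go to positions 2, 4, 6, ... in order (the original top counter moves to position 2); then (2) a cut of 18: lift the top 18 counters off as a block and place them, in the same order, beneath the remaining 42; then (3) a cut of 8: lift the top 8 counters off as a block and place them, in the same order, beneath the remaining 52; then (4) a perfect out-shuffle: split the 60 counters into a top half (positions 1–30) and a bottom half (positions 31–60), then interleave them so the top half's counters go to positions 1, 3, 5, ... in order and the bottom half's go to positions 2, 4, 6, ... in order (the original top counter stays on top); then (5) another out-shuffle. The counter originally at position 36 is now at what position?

59

Track the counter from position 36 forward through each operation:
  after op 1 (in-shuffle): 36 → 11
  after op 2 (cut 18): 11 → 53
  after op 3 (cut 8): 53 → 45
  after op 4 (out-shuffle): 45 → 30
  after op 5 (out-shuffle): 30 → 59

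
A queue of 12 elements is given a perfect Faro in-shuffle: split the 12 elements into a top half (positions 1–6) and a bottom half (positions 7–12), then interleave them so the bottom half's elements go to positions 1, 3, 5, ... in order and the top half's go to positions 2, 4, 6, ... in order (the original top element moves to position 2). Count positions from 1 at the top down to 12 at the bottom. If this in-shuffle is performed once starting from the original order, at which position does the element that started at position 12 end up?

11

Track the element's position through each in-shuffle:
12 → 11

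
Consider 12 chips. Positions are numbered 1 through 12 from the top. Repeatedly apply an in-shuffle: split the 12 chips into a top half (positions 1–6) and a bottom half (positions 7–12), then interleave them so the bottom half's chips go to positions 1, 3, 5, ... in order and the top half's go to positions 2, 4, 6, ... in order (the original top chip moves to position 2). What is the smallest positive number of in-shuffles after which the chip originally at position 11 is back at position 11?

Follow position 11 under repeated in-shuffles:
11 → 9 → 5 → 10 → 7 → 1 → 2 → 4 → 8 → 3 → 6 → 12 → 11
It first returns after 12 in-shuffles.

12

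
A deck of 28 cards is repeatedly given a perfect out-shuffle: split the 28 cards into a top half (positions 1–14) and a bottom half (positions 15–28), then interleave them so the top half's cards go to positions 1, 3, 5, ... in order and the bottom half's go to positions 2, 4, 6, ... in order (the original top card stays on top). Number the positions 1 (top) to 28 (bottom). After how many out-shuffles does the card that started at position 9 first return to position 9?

18

Follow position 9 under repeated out-shuffles:
9 → 17 → 6 → 11 → 21 → 14 → 27 → 26 → 24 → 20 → 12 → 23 → 18 → 8 → 15 → 2 → 3 → 5 → 9
It first returns after 18 out-shuffles.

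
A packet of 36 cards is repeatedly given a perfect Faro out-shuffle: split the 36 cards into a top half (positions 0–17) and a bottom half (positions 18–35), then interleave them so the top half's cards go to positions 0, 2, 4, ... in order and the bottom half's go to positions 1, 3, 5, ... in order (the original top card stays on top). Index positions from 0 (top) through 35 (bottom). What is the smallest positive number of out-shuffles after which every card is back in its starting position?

The out-shuffle permutes the 36 positions with cycle lengths [1, 1, 3, 3, 4, 12, 12].
Every card is home exactly when every cycle has completed a whole number of laps, i.e. after lcm(1, 3, 4, 12) = 12 out-shuffles.

12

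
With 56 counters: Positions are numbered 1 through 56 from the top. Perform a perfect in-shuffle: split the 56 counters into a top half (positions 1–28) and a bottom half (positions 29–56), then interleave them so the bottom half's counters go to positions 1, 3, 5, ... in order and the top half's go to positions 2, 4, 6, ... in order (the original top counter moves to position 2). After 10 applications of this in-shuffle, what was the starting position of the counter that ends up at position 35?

11

Work backwards from position 35, undoing one in-shuffle at a time:
35 ← 46 ← 23 ← 40 ← 20 ← 10 ← 5 ← 31 ← 44 ← 22 ← 11
So the counter now at position 35 started at position 11.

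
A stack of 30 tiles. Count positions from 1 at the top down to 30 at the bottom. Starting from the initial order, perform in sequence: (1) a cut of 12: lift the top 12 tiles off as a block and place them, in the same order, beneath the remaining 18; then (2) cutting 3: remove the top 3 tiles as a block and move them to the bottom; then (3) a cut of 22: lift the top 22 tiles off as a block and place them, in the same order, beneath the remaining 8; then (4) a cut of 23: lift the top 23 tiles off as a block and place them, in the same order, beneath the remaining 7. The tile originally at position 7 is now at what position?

7

Track the tile from position 7 forward through each operation:
  after op 1 (cut 12): 7 → 25
  after op 2 (cut 3): 25 → 22
  after op 3 (cut 22): 22 → 30
  after op 4 (cut 23): 30 → 7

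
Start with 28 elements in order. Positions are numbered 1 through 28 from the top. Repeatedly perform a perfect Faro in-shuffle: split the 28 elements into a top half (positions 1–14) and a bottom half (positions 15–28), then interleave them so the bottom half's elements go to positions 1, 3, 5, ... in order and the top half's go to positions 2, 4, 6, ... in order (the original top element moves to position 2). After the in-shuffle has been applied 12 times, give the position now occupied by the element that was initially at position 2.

14

Track the element's position through each in-shuffle:
2 → 4 → 8 → 16 → 3 → 6 → 12 → 24 → 19 → 9 → 18 → 7 → 14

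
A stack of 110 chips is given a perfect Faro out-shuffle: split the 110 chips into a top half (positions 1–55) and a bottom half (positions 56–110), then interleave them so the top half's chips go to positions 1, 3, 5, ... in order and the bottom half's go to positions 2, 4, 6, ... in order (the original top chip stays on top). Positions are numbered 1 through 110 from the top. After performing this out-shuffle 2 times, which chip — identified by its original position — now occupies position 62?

Work backwards from position 62, undoing one out-shuffle at a time:
62 ← 86 ← 98
So the chip now at position 62 started at position 98.

98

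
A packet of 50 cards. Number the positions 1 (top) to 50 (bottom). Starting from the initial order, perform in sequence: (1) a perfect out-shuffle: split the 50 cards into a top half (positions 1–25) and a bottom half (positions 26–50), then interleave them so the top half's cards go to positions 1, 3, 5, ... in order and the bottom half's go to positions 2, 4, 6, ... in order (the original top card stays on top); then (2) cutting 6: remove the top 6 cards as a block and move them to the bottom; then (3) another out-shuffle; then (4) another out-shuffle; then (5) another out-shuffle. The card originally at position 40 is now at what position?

Track the card from position 40 forward through each operation:
  after op 1 (out-shuffle): 40 → 30
  after op 2 (cut 6): 30 → 24
  after op 3 (out-shuffle): 24 → 47
  after op 4 (out-shuffle): 47 → 44
  after op 5 (out-shuffle): 44 → 38

38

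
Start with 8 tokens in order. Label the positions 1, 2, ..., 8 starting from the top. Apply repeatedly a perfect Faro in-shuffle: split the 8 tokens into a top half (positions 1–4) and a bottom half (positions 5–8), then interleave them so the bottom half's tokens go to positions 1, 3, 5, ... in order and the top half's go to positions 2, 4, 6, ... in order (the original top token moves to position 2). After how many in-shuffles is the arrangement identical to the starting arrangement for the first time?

6

The in-shuffle permutes the 8 positions with cycle lengths [2, 6].
Every token is home exactly when every cycle has completed a whole number of laps, i.e. after lcm(2, 6) = 6 in-shuffles.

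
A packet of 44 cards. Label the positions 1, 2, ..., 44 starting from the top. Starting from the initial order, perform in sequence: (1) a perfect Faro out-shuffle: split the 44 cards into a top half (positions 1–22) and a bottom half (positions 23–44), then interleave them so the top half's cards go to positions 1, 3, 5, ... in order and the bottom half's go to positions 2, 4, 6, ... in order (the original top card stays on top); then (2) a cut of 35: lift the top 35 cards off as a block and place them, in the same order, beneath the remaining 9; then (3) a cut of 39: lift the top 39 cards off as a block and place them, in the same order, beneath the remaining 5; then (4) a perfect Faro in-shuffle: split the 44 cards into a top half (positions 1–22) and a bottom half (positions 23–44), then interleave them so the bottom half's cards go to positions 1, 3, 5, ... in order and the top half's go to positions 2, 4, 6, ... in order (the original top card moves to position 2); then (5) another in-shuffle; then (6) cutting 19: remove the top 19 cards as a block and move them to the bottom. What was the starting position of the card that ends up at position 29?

16

Undo the operations in reverse order, starting from position 29:
  undo op 6 (cut 19): 29 ← 4
  undo op 5 (in-shuffle, from top half): 4 ← 2
  undo op 4 (in-shuffle, from top half): 2 ← 1
  undo op 3 (cut 39): 1 ← 40
  undo op 2 (cut 35): 40 ← 31
  undo op 1 (out-shuffle, from top half): 31 ← 16
So the card at position 29 came from original position 16.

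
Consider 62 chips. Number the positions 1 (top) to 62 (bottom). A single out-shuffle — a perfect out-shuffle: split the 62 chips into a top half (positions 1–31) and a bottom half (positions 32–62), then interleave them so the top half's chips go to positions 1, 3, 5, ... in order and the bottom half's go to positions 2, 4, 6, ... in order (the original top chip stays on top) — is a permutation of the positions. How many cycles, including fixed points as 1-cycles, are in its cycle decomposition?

Trace each unvisited position around until it returns:
(1) (2 3 5 9 17 33 ... len 60) (62)
3 cycles in total.

3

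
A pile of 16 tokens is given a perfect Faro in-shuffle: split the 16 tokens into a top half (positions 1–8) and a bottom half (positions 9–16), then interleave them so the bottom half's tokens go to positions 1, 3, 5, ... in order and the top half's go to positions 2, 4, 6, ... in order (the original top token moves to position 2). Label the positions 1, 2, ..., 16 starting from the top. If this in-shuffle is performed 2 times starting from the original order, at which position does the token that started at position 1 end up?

Track the token's position through each in-shuffle:
1 → 2 → 4

4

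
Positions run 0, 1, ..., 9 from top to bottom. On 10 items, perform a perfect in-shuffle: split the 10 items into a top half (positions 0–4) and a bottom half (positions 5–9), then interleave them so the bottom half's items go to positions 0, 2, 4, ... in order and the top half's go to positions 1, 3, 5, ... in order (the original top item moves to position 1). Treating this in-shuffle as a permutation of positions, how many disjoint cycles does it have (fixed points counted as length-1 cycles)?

Trace each unvisited position around until it returns:
(0 1 3 7 4 9 8 6 2 5)
1 cycle in total.

1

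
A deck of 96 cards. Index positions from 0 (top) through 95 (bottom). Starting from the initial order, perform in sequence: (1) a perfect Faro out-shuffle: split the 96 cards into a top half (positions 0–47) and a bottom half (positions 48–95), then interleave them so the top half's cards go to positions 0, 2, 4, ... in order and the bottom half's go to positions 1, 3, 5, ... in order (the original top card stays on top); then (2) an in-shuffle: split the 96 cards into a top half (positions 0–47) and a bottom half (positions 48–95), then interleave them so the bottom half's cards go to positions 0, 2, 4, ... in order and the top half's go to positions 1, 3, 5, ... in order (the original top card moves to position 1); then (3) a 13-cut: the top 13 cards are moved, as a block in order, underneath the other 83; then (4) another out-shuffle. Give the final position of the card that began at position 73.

Track the card from position 73 forward through each operation:
  after op 1 (out-shuffle): 73 → 51
  after op 2 (in-shuffle): 51 → 6
  after op 3 (cut 13): 6 → 89
  after op 4 (out-shuffle): 89 → 83

83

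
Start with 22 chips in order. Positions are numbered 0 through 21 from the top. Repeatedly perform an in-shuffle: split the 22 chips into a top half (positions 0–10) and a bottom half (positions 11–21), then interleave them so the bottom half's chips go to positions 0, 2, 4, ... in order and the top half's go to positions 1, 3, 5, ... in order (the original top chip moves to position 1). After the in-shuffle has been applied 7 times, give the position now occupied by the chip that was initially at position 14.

Track the chip's position through each in-shuffle:
14 → 6 → 13 → 4 → 9 → 19 → 16 → 10

10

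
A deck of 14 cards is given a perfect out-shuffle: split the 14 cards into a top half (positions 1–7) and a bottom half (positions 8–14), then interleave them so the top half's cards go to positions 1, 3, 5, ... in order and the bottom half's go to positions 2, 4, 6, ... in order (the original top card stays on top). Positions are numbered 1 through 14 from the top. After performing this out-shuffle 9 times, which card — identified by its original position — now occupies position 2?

9

Work backwards from position 2, undoing one out-shuffle at a time:
2 ← 8 ← 11 ← 6 ← 10 ← 12 ← 13 ← 7 ← 4 ← 9
So the card now at position 2 started at position 9.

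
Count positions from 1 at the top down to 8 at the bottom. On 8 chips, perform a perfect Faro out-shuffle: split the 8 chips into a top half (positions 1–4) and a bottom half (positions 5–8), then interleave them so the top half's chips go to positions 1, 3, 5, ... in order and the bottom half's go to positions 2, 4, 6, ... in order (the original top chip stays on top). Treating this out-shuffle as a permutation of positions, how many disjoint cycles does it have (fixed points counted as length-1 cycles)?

4

Trace each unvisited position around until it returns:
(1) (2 3 5) (4 7 6) (8)
4 cycles in total.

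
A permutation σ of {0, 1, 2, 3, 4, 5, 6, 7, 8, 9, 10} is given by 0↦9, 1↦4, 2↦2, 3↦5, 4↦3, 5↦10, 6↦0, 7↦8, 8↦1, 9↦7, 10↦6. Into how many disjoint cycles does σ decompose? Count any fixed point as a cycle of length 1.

Cycle decomposition: (0 9 7 8 1 4 3 5 10 6) (2).
2 cycles.

2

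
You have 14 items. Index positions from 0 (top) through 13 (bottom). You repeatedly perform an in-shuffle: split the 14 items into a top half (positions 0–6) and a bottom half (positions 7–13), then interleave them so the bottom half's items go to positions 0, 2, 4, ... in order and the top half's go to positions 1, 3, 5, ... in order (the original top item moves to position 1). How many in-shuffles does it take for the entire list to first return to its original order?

The in-shuffle permutes the 14 positions with cycle lengths [2, 4, 4, 4].
Every item is home exactly when every cycle has completed a whole number of laps, i.e. after lcm(2, 4) = 4 in-shuffles.

4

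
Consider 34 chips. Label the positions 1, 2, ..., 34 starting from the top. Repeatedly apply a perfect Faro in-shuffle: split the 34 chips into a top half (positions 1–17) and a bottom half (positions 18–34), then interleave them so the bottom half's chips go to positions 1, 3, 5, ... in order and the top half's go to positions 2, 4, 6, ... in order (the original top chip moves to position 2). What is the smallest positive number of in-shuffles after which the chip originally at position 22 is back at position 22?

Follow position 22 under repeated in-shuffles:
22 → 9 → 18 → 1 → 2 → 4 → 8 → 16 → 32 → 29 → 23 → 11 → 22
It first returns after 12 in-shuffles.

12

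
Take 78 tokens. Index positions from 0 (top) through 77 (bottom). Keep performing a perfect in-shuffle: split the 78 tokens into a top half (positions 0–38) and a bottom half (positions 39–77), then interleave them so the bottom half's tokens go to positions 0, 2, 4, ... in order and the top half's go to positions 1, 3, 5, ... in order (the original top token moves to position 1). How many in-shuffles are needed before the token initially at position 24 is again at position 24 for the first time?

Follow position 24 under repeated in-shuffles:
24 → 49 → 20 → 41 → 4 → 9 → 19 → 39 → ... → 24 (length 39)
It first returns after 39 in-shuffles.

39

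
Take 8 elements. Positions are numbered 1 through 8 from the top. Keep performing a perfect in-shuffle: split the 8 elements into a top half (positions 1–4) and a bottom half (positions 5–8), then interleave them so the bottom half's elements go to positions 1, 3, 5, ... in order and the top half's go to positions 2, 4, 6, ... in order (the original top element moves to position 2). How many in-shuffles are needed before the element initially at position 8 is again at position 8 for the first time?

6

Follow position 8 under repeated in-shuffles:
8 → 7 → 5 → 1 → 2 → 4 → 8
It first returns after 6 in-shuffles.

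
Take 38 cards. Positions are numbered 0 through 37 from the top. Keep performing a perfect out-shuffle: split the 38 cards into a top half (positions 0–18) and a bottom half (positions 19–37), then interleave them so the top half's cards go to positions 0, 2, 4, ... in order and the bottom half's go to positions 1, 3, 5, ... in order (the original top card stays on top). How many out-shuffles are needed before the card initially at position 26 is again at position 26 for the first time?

36

Follow position 26 under repeated out-shuffles:
26 → 15 → 30 → 23 → 9 → 18 → 36 → 35 → ... → 26 (length 36)
It first returns after 36 out-shuffles.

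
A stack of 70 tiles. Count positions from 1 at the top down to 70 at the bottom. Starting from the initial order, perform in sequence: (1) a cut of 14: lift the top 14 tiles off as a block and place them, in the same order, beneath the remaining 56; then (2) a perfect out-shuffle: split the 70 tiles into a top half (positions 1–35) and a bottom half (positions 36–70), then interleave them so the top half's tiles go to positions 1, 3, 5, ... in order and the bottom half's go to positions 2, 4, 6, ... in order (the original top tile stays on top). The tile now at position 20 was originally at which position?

Undo the operations in reverse order, starting from position 20:
  undo op 2 (out-shuffle, from bottom half): 20 ← 45
  undo op 1 (cut 14): 45 ← 59
So the tile at position 20 came from original position 59.

59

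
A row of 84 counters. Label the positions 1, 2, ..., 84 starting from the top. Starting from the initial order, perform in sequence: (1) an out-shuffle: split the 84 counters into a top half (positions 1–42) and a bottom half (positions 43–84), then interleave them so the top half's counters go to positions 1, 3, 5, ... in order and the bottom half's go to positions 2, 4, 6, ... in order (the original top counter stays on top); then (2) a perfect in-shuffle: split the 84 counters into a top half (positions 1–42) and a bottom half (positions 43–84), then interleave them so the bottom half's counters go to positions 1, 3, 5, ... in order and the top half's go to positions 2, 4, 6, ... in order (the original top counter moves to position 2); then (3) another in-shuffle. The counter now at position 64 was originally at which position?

Undo the operations in reverse order, starting from position 64:
  undo op 3 (in-shuffle, from top half): 64 ← 32
  undo op 2 (in-shuffle, from top half): 32 ← 16
  undo op 1 (out-shuffle, from bottom half): 16 ← 50
So the counter at position 64 came from original position 50.

50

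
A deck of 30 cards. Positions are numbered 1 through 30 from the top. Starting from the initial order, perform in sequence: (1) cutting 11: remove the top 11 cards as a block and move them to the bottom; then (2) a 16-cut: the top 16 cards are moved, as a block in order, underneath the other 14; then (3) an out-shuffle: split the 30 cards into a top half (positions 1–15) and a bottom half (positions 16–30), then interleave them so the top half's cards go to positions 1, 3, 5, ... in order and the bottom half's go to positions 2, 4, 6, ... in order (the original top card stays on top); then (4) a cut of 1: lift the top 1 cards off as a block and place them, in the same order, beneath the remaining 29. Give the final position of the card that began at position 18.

Track the card from position 18 forward through each operation:
  after op 1 (cut 11): 18 → 7
  after op 2 (cut 16): 7 → 21
  after op 3 (out-shuffle): 21 → 12
  after op 4 (cut 1): 12 → 11

11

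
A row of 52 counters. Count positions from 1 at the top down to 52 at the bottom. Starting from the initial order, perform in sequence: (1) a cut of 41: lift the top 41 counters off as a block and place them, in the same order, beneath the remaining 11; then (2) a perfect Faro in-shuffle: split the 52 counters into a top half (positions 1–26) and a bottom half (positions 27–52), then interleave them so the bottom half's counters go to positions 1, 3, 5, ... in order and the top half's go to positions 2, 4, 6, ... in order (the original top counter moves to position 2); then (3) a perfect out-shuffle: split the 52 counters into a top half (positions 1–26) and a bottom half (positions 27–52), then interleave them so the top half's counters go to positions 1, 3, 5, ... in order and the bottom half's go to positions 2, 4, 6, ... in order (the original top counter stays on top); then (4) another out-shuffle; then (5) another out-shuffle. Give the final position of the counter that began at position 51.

Track the counter from position 51 forward through each operation:
  after op 1 (cut 41): 51 → 10
  after op 2 (in-shuffle): 10 → 20
  after op 3 (out-shuffle): 20 → 39
  after op 4 (out-shuffle): 39 → 26
  after op 5 (out-shuffle): 26 → 51

51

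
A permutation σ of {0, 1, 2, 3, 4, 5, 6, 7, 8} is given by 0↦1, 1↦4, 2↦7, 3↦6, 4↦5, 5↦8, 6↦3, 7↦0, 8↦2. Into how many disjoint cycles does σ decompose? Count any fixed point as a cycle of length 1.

2

Cycle decomposition: (0 1 4 5 8 2 7) (3 6).
2 cycles.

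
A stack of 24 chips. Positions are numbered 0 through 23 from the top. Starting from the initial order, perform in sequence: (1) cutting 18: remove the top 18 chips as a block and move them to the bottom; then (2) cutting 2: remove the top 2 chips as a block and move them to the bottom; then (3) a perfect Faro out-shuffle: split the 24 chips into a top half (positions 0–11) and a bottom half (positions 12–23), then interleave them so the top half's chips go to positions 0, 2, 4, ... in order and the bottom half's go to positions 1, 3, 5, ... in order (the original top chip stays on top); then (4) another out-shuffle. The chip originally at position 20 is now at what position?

Track the chip from position 20 forward through each operation:
  after op 1 (cut 18): 20 → 2
  after op 2 (cut 2): 2 → 0
  after op 3 (out-shuffle): 0 → 0
  after op 4 (out-shuffle): 0 → 0

0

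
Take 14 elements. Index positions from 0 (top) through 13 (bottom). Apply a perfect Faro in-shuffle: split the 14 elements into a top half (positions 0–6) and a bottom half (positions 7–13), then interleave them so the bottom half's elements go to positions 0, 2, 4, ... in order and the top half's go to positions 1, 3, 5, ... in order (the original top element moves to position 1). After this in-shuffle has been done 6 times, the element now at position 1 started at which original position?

Work backwards from position 1, undoing one in-shuffle at a time:
1 ← 0 ← 7 ← 3 ← 1 ← 0 ← 7
So the element now at position 1 started at position 7.

7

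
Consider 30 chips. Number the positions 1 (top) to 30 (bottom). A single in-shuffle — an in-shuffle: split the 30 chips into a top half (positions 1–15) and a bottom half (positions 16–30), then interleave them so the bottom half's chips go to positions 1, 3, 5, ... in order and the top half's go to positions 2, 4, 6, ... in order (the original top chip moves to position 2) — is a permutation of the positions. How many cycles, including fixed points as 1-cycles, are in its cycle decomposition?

Trace each unvisited position around until it returns:
(1 2 4 8 16) (3 6 12 24 17) (5 10 20 9 18) (7 14 28 25 19) (11 22 13 26 21) (15 30 29 27 23)
6 cycles in total.

6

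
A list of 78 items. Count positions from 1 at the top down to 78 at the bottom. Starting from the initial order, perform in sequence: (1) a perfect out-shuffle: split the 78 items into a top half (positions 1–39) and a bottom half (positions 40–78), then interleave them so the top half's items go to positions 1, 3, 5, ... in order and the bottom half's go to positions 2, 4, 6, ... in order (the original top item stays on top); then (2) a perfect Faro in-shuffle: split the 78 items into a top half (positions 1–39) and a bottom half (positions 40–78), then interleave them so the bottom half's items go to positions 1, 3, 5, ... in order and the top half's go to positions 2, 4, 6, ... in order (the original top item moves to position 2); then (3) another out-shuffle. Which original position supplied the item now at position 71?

Undo the operations in reverse order, starting from position 71:
  undo op 3 (out-shuffle, from top half): 71 ← 36
  undo op 2 (in-shuffle, from top half): 36 ← 18
  undo op 1 (out-shuffle, from bottom half): 18 ← 48
So the item at position 71 came from original position 48.

48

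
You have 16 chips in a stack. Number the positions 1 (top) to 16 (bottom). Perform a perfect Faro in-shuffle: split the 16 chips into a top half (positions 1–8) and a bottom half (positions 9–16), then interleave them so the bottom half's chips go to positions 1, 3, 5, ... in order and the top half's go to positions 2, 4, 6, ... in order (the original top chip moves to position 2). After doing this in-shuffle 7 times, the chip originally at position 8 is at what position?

Track the chip's position through each in-shuffle:
8 → 16 → 15 → 13 → 9 → 1 → 2 → 4

4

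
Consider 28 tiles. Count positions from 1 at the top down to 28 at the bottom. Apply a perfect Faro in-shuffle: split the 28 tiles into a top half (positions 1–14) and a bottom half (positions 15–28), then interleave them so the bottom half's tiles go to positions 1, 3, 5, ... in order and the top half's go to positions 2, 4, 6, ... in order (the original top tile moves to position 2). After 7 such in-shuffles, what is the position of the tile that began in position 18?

Track the tile's position through each in-shuffle:
18 → 7 → 14 → 28 → 27 → 25 → 21 → 13

13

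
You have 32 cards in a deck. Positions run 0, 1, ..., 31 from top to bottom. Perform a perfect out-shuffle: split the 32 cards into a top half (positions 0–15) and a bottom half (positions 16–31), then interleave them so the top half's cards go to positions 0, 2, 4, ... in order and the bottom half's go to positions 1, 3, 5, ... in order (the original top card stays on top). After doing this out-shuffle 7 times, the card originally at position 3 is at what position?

12

Track the card's position through each out-shuffle:
3 → 6 → 12 → 24 → 17 → 3 → 6 → 12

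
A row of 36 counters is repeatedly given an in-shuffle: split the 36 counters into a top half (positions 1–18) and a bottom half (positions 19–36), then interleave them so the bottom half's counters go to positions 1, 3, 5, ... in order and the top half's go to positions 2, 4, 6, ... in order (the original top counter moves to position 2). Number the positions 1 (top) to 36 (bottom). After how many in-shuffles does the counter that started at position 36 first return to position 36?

Follow position 36 under repeated in-shuffles:
36 → 35 → 33 → 29 → 21 → 5 → 10 → 20 → ... → 36 (length 36)
It first returns after 36 in-shuffles.

36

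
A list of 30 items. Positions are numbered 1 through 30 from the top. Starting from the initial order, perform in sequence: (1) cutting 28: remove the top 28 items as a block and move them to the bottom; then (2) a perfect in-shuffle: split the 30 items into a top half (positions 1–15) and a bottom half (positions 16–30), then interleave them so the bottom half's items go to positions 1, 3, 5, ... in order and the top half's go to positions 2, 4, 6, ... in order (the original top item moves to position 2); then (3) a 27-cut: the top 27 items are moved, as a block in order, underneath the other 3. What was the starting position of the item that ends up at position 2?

Undo the operations in reverse order, starting from position 2:
  undo op 3 (cut 27): 2 ← 29
  undo op 2 (in-shuffle, from bottom half): 29 ← 30
  undo op 1 (cut 28): 30 ← 28
So the item at position 2 came from original position 28.

28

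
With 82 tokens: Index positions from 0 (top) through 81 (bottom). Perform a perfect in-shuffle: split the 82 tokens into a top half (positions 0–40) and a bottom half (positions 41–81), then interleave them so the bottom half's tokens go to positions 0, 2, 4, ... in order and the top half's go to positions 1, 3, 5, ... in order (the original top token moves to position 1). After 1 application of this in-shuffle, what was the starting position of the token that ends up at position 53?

Work backwards from position 53, undoing one in-shuffle at a time:
53 ← 26
So the token now at position 53 started at position 26.

26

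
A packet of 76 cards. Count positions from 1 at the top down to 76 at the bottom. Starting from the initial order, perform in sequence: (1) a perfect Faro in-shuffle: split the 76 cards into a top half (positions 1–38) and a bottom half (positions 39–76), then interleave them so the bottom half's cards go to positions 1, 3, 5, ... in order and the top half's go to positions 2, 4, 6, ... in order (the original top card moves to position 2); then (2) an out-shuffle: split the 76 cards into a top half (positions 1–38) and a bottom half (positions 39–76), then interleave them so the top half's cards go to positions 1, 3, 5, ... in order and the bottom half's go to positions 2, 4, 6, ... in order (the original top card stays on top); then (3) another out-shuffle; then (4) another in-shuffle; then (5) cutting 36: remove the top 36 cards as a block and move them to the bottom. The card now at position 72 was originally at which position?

Undo the operations in reverse order, starting from position 72:
  undo op 5 (cut 36): 72 ← 32
  undo op 4 (in-shuffle, from top half): 32 ← 16
  undo op 3 (out-shuffle, from bottom half): 16 ← 46
  undo op 2 (out-shuffle, from bottom half): 46 ← 61
  undo op 1 (in-shuffle, from bottom half): 61 ← 69
So the card at position 72 came from original position 69.

69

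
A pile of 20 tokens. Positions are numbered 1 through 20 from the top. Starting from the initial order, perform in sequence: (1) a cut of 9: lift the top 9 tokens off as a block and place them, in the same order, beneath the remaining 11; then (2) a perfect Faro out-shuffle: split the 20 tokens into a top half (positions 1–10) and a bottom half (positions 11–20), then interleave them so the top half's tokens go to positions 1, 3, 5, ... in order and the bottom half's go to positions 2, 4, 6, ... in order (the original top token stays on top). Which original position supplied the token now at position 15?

Undo the operations in reverse order, starting from position 15:
  undo op 2 (out-shuffle, from top half): 15 ← 8
  undo op 1 (cut 9): 8 ← 17
So the token at position 15 came from original position 17.

17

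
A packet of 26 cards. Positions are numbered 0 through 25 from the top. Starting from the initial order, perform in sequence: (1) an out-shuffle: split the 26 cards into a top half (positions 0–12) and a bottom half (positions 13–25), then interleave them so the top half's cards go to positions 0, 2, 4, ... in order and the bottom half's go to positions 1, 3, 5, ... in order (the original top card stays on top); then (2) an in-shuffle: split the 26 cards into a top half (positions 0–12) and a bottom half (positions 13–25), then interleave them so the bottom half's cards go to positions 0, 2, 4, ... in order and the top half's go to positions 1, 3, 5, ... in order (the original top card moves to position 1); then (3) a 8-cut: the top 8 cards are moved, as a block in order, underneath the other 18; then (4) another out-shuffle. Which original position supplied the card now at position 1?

Undo the operations in reverse order, starting from position 1:
  undo op 4 (out-shuffle, from bottom half): 1 ← 13
  undo op 3 (cut 8): 13 ← 21
  undo op 2 (in-shuffle, from top half): 21 ← 10
  undo op 1 (out-shuffle, from top half): 10 ← 5
So the card at position 1 came from original position 5.

5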